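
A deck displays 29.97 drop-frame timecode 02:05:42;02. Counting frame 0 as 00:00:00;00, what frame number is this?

226036

Complete 10-minute blocks: 12, each 17982 frames → 215784.
Remaining 5 whole minutes in the current block: 1800 + 4 × 1798 = 8992 frames.
Within the current minute: 42 × 30 + 2 − 2 = 1260 (labels ;00/;01 skipped at this minute). Total = 215784 + 8992 + 1260 = 226036.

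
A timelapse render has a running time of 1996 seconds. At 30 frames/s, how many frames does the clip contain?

59880 frames

Frames = 1996 × 30 = 59880.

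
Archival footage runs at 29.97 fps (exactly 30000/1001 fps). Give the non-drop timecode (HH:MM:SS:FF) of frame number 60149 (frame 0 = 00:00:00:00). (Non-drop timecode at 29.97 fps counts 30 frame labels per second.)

00:33:24:29

60149 ÷ 30 = 2004 full seconds, remainder 29 frames.
2004 s = 0 h 33 min 24 s.
Timecode: 00:33:24:29.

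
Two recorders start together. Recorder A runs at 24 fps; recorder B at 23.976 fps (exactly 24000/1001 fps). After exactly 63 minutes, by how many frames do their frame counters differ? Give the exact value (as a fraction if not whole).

63 min = 3780 s.
A emits 24 × 3780 = 90720 frames; B emits 24000/1001 × 3780 = 12960000/143.
Difference = 12960/143 frames (≈ 90.6294); B is behind A.

12960/143 frames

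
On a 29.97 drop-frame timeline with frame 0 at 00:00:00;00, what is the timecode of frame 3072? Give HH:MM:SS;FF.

00:01:42;14

Each 10-minute DF block holds 10 × 60 × 30 − 9 × 2 = 17982 frames. 3072 ÷ 17982 → 0 full blocks, remainder 3072.
Within the partial block the first minute is 1800 frames and each further minute 1798, so 1 further minute boundary passed. Total skipped labels = 18 × 0 + 2 × 1 = 2.
Non-drop label index = 3072 + 2 = 3074; at 30 labels/s that is 00:01:42:14, i.e. DF 00:01:42;14.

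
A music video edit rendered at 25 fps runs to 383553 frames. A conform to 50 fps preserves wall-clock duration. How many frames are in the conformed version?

767106 frames

Frames at target rate = 383553 × (50) / (25) = 767106.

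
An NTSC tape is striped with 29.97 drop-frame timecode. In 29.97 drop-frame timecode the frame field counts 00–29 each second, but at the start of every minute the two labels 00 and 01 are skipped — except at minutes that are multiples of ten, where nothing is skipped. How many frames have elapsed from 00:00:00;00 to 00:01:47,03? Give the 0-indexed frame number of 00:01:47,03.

As if non-drop at 30 labels/s: (0 × 3600 + 1 × 60 + 47) × 30 + 3 = 3213.
Minute boundaries passed: 1; those not divisible by 10: 1 − 0 = 1; dropped labels = 2 × 1 = 2.
Actual frame index = 3213 − 2 = 3211.

3211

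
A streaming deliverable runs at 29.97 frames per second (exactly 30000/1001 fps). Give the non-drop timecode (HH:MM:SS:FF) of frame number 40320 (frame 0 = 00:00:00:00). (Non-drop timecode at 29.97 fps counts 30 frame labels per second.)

00:22:24:00

40320 ÷ 30 = 1344 full seconds, remainder 0 frames.
1344 s = 0 h 22 min 24 s.
Timecode: 00:22:24:00.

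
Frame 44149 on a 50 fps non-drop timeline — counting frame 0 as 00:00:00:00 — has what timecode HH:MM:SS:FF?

00:14:42:49

44149 ÷ 50 = 882 full seconds, remainder 49 frames.
882 s = 0 h 14 min 42 s.
Timecode: 00:14:42:49.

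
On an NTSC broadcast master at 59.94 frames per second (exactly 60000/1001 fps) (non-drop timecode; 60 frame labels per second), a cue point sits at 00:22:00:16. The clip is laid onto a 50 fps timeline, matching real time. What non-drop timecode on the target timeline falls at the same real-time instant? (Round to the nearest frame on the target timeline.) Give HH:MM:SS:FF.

00:22:01:29

Source frame index: (0×3600 + 22×60 + 0) × 60 + 16 = 79216.
Real time: 79216 / (60000/1001) = 4955951/3750 s.
Target frame: (4955951/3750) × (50) = 4955951/75 ≈ 66079.347 → 66079.
At 50 labels/s: frame 66079 → 00:22:01:29.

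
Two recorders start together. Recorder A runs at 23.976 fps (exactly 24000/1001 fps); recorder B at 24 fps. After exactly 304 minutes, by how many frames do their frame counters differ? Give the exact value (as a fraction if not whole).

437760/1001 frames

304 min = 18240 s.
A emits 24000/1001 × 18240 = 437760000/1001 frames; B emits 24 × 18240 = 437760.
Difference = 437760/1001 frames (≈ 437.3227); B is ahead of A.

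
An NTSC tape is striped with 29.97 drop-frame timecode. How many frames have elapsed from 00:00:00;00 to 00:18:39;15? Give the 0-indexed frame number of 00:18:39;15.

As if non-drop at 30 labels/s: (0 × 3600 + 18 × 60 + 39) × 30 + 15 = 33585.
Minute boundaries passed: 18; those not divisible by 10: 18 − 1 = 17; dropped labels = 2 × 17 = 34.
Actual frame index = 33585 − 34 = 33551.

33551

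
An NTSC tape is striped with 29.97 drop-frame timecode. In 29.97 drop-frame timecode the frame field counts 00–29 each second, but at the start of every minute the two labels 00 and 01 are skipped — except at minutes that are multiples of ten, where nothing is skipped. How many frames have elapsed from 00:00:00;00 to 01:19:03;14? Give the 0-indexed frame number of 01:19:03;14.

Complete 10-minute blocks: 7, each 17982 frames → 125874.
Remaining 9 whole minutes in the current block: 1800 + 8 × 1798 = 16184 frames.
Within the current minute: 3 × 30 + 14 − 2 = 102 (labels ;00/;01 skipped at this minute). Total = 125874 + 16184 + 102 = 142160.

142160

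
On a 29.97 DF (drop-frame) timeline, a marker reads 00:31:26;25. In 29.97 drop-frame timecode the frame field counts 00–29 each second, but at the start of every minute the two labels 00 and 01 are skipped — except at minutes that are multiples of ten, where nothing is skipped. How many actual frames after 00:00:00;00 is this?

Complete 10-minute blocks: 3, each 17982 frames → 53946.
Remaining 1 whole minute in the current block: 1800 + 0 × 1798 = 1800 frames.
Within the current minute: 26 × 30 + 25 − 2 = 803 (labels ;00/;01 skipped at this minute). Total = 53946 + 1800 + 803 = 56549.

56549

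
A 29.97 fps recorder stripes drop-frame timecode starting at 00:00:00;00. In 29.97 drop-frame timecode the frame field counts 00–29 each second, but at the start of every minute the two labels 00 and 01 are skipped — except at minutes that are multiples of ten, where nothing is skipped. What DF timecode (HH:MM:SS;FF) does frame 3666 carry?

Ten DF minutes hold 17982 frames, so frame 3666 lies in block 0 (frames 0–17981) with 3666 frames into that block.
The block's first minute is 1800 frames and the rest 1798 each; 3666 frames reaches minute 2, so 0 × 18 + 2 × 2 = 4 labels have been skipped so far.
Adding those back, label number 3666 + 4 = 3670 at 30 labels/s is 122 s + 10 f = 0 h 2 min 2 s frame 10, i.e. 00:02:02;10.

00:02:02;10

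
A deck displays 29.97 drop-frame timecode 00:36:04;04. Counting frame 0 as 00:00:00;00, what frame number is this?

64858

Complete 10-minute blocks: 3, each 17982 frames → 53946.
Remaining 6 whole minutes in the current block: 1800 + 5 × 1798 = 10790 frames.
Within the current minute: 4 × 30 + 4 − 2 = 122 (labels ;00/;01 skipped at this minute). Total = 53946 + 10790 + 122 = 64858.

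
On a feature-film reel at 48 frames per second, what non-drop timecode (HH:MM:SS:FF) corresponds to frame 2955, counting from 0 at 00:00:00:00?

2955 ÷ 48 = 61 full seconds, remainder 27 frames.
61 s = 0 h 1 min 1 s.
Timecode: 00:01:01:27.

00:01:01:27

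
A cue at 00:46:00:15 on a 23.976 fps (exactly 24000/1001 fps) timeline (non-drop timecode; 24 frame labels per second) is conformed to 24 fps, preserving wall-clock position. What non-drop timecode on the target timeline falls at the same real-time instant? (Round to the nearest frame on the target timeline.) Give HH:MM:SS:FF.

Source frame index: (0×3600 + 46×60 + 0) × 24 + 15 = 66255.
Real time: 66255 / (24000/1001) = 4421417/1600 s.
Target frame: (4421417/1600) × (24) = 13264251/200 ≈ 66321.255 → 66321.
At 24 labels/s: frame 66321 → 00:46:03:09.

00:46:03:09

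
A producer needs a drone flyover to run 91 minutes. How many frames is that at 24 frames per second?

91 min = 5460 s.
Frames = 5460 × 24 = 131040.

131040 frames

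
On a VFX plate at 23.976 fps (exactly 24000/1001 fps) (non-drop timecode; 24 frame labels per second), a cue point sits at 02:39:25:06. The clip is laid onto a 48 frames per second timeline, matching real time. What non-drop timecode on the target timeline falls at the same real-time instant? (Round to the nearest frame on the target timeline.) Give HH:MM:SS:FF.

02:39:34:39

Source frame index: (2×3600 + 39×60 + 25) × 24 + 6 = 229566.
Real time: 229566 / (24000/1001) = 38299261/4000 s.
Target frame: (38299261/4000) × (48) = 114897783/250 ≈ 459591.132 → 459591.
At 48 labels/s: frame 459591 → 02:39:34:39.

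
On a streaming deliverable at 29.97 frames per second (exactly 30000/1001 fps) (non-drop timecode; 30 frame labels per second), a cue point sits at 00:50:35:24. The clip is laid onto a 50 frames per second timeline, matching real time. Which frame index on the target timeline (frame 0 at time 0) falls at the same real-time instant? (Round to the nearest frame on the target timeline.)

frame 151942

Source frame index: (0×3600 + 50×60 + 35) × 30 + 24 = 91074.
Real time: 91074 / (30000/1001) = 15194179/5000 s.
Target frame: (15194179/5000) × (50) = 15194179/100 ≈ 151941.790 → 151942.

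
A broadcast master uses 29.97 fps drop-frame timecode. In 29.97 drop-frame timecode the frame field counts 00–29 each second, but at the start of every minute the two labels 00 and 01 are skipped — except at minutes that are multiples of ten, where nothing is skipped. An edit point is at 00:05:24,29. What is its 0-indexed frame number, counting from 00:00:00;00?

As if non-drop at 30 labels/s: (0 × 3600 + 5 × 60 + 24) × 30 + 29 = 9749.
Minute boundaries passed: 5; those not divisible by 10: 5 − 0 = 5; dropped labels = 2 × 5 = 10.
Actual frame index = 9749 − 10 = 9739.

9739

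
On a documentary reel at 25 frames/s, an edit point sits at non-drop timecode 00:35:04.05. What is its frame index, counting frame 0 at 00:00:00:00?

52605

Total seconds to the label: (0 × 3600 + 35 × 60 + 4) = 2104.
Frame index = 2104 × 25 + 5 = 52605.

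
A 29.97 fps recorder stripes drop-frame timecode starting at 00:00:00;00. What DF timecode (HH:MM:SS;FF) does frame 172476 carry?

01:35:54;28

Ten DF minutes hold 17982 frames, so frame 172476 lies in block 9 (frames 161838–179819) with 10638 frames into that block.
The block's first minute is 1800 frames and the rest 1798 each; 10638 frames reaches minute 5, so 9 × 18 + 5 × 2 = 172 labels have been skipped so far.
Adding those back, label number 172476 + 172 = 172648 at 30 labels/s is 5754 s + 28 f = 1 h 35 min 54 s frame 28, i.e. 01:35:54;28.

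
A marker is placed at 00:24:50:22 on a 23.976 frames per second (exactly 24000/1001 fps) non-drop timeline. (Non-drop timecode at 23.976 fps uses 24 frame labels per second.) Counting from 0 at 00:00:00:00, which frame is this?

35782

Total seconds to the label: (0 × 3600 + 24 × 60 + 50) = 1490.
Frame index = 1490 × 24 + 22 = 35782.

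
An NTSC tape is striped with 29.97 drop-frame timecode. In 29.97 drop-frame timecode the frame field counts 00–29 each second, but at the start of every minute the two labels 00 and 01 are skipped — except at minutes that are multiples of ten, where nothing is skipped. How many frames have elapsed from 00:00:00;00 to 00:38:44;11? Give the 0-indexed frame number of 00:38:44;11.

69661

As if non-drop at 30 labels/s: (0 × 3600 + 38 × 60 + 44) × 30 + 11 = 69731.
Minute boundaries passed: 38; those not divisible by 10: 38 − 3 = 35; dropped labels = 2 × 35 = 70.
Actual frame index = 69731 − 70 = 69661.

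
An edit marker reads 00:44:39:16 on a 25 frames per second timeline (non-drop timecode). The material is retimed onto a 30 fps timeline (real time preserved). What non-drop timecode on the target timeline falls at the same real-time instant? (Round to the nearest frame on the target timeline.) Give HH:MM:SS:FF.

00:44:39:19

Source frame index: (0×3600 + 44×60 + 39) × 25 + 16 = 66991.
Real time: 66991 / (25) = 66991/25 s.
Target frame: (66991/25) × (30) = 401946/5 ≈ 80389.200 → 80389.
At 30 labels/s: frame 80389 → 00:44:39:19.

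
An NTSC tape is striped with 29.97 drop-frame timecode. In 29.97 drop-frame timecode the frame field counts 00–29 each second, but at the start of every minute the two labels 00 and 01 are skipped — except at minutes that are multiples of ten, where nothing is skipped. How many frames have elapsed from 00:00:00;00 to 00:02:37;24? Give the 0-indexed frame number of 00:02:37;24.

4730

As if non-drop at 30 labels/s: (0 × 3600 + 2 × 60 + 37) × 30 + 24 = 4734.
Minute boundaries passed: 2; those not divisible by 10: 2 − 0 = 2; dropped labels = 2 × 2 = 4.
Actual frame index = 4734 − 4 = 4730.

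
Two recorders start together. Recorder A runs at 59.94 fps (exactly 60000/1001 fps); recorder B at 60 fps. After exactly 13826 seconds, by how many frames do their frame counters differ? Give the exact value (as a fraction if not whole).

A emits 60000/1001 × 13826 = 829560000/1001 frames; B emits 60 × 13826 = 829560.
Difference = 829560/1001 frames (≈ 828.7313); B is ahead of A.

829560/1001 frames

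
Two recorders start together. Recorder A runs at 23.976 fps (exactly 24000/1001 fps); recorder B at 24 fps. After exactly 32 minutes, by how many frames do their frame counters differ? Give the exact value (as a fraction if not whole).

46080/1001 frames

32 min = 1920 s.
A emits 24000/1001 × 1920 = 46080000/1001 frames; B emits 24 × 1920 = 46080.
Difference = 46080/1001 frames (≈ 46.0340); B is ahead of A.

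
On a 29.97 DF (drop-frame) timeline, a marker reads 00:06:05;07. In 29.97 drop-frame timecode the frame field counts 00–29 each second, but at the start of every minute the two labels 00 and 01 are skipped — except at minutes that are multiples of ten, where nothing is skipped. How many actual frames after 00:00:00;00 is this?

As if non-drop at 30 labels/s: (0 × 3600 + 6 × 60 + 5) × 30 + 7 = 10957.
Minute boundaries passed: 6; those not divisible by 10: 6 − 0 = 6; dropped labels = 2 × 6 = 12.
Actual frame index = 10957 − 12 = 10945.

10945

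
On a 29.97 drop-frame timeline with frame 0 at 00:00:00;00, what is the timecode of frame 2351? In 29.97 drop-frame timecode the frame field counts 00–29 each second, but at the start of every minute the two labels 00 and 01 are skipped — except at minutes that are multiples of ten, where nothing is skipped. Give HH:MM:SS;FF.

Ten DF minutes hold 17982 frames, so frame 2351 lies in block 0 (frames 0–17981) with 2351 frames into that block.
The block's first minute is 1800 frames and the rest 1798 each; 2351 frames reaches minute 1, so 0 × 18 + 1 × 2 = 2 labels have been skipped so far.
Adding those back, label number 2351 + 2 = 2353 at 30 labels/s is 78 s + 13 f = 0 h 1 min 18 s frame 13, i.e. 00:01:18;13.

00:01:18;13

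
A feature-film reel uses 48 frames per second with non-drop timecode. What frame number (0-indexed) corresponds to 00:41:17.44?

118940

Total seconds to the label: (0 × 3600 + 41 × 60 + 17) = 2477.
Frame index = 2477 × 48 + 44 = 118940.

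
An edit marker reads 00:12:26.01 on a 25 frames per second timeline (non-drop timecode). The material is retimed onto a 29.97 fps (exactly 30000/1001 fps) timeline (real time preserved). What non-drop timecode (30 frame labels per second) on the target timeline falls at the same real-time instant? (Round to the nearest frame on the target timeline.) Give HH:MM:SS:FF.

00:12:25:09

Source frame index: (0×3600 + 12×60 + 26) × 25 + 1 = 18651.
Real time: 18651 / (25) = 18651/25 s.
Target frame: (18651/25) × (30000/1001) = 22381200/1001 ≈ 22358.841 → 22359.
At 30 labels/s: frame 22359 → 00:12:25:09.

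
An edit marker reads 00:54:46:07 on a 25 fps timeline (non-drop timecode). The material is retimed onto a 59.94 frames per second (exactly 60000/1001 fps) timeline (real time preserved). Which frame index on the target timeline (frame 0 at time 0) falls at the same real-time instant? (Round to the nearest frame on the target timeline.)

frame 196980

Source frame index: (0×3600 + 54×60 + 46) × 25 + 7 = 82157.
Real time: 82157 / (25) = 82157/25 s.
Target frame: (82157/25) × (60000/1001) = 197176800/1001 ≈ 196979.820 → 196980.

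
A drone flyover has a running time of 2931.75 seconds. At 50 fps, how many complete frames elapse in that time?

Frames = 2931.75 × 50 = 293175/2 ≈ 146587.5000.
Complete frames: 146587.

146587 frames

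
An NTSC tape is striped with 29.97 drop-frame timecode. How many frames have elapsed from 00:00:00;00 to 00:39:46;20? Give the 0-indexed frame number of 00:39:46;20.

71528

Complete 10-minute blocks: 3, each 17982 frames → 53946.
Remaining 9 whole minutes in the current block: 1800 + 8 × 1798 = 16184 frames.
Within the current minute: 46 × 30 + 20 − 2 = 1398 (labels ;00/;01 skipped at this minute). Total = 53946 + 16184 + 1398 = 71528.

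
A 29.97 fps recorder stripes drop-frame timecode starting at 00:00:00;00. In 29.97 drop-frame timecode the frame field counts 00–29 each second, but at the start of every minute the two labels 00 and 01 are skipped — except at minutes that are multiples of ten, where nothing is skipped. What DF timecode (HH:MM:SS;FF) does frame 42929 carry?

00:23:52;11

Each 10-minute DF block holds 10 × 60 × 30 − 9 × 2 = 17982 frames. 42929 ÷ 17982 → 2 full blocks, remainder 6965.
Within the partial block the first minute is 1800 frames and each further minute 1798, so 3 further minute boundaries passed. Total skipped labels = 18 × 2 + 2 × 3 = 42.
Non-drop label index = 42929 + 42 = 42971; at 30 labels/s that is 00:23:52:11, i.e. DF 00:23:52;11.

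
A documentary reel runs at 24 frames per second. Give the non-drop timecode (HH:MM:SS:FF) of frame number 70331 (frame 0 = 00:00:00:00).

70331 ÷ 24 = 2930 full seconds, remainder 11 frames.
2930 s = 0 h 48 min 50 s.
Timecode: 00:48:50:11.

00:48:50:11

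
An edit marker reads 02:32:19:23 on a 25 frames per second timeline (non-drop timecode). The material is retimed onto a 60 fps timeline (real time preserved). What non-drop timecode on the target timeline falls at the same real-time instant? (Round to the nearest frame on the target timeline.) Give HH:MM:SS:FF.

02:32:19:55

Source frame index: (2×3600 + 32×60 + 19) × 25 + 23 = 228498.
Real time: 228498 / (25) = 228498/25 s.
Target frame: (228498/25) × (60) = 2741976/5 ≈ 548395.200 → 548395.
At 60 labels/s: frame 548395 → 02:32:19:55.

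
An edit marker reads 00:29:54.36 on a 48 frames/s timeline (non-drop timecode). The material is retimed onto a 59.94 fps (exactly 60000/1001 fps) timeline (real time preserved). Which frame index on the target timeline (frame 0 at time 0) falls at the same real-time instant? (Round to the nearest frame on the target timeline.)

Source frame index: (0×3600 + 29×60 + 54) × 48 + 36 = 86148.
Real time: 86148 / (48) = 7179/4 s.
Target frame: (7179/4) × (60000/1001) = 107685000/1001 ≈ 107577.423 → 107577.

frame 107577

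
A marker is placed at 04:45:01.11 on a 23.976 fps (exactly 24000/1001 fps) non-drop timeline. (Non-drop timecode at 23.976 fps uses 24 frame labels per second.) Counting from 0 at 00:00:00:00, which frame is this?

Total seconds to the label: (4 × 3600 + 45 × 60 + 1) = 17101.
Frame index = 17101 × 24 + 11 = 410435.

410435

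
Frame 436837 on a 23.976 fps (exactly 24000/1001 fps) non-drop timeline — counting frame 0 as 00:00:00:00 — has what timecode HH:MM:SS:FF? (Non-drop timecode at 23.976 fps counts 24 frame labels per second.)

436837 ÷ 24 = 18201 full seconds, remainder 13 frames.
18201 s = 5 h 3 min 21 s.
Timecode: 05:03:21:13.

05:03:21:13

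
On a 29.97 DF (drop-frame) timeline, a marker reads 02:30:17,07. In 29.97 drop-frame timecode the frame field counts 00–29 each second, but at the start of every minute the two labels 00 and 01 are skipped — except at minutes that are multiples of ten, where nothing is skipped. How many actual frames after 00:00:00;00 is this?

270247

As if non-drop at 30 labels/s: (2 × 3600 + 30 × 60 + 17) × 30 + 7 = 270517.
Minute boundaries passed: 150; those not divisible by 10: 150 − 15 = 135; dropped labels = 2 × 135 = 270.
Actual frame index = 270517 − 270 = 270247.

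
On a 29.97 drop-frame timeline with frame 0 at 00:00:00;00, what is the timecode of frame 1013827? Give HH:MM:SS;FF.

Each 10-minute DF block holds 10 × 60 × 30 − 9 × 2 = 17982 frames. 1013827 ÷ 17982 → 56 full blocks, remainder 6835.
Within the partial block the first minute is 1800 frames and each further minute 1798, so 3 further minute boundaries passed. Total skipped labels = 18 × 56 + 2 × 3 = 1014.
Non-drop label index = 1013827 + 1014 = 1014841; at 30 labels/s that is 09:23:48:01, i.e. DF 09:23:48;01.

09:23:48;01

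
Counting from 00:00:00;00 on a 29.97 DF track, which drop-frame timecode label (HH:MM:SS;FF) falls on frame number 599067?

Ten DF minutes hold 17982 frames, so frame 599067 lies in block 33 (frames 593406–611387) with 5661 frames into that block.
The block's first minute is 1800 frames and the rest 1798 each; 5661 frames reaches minute 3, so 33 × 18 + 3 × 2 = 600 labels have been skipped so far.
Adding those back, label number 599067 + 600 = 599667 at 30 labels/s is 19988 s + 27 f = 5 h 33 min 8 s frame 27, i.e. 05:33:08;27.

05:33:08;27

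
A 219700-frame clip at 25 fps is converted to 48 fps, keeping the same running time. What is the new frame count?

421824 frames

Target frames = source frames × (target rate / source rate) = 219700 × (48)/(25) = 219700 × 48/25 = 421824.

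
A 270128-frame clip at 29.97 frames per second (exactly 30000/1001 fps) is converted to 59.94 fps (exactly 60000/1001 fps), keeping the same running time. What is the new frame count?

540256 frames

Target frames = source frames × (target rate / source rate) = 270128 × (60000/1001)/(30000/1001) = 270128 × 2 = 540256.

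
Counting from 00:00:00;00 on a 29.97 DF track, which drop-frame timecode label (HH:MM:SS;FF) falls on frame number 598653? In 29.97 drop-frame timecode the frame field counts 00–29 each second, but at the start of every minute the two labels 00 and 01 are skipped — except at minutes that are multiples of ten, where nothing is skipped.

Ten DF minutes hold 17982 frames, so frame 598653 lies in block 33 (frames 593406–611387) with 5247 frames into that block.
The block's first minute is 1800 frames and the rest 1798 each; 5247 frames reaches minute 2, so 33 × 18 + 2 × 2 = 598 labels have been skipped so far.
Adding those back, label number 598653 + 598 = 599251 at 30 labels/s is 19975 s + 1 f = 5 h 32 min 55 s frame 1, i.e. 05:32:55;01.

05:32:55;01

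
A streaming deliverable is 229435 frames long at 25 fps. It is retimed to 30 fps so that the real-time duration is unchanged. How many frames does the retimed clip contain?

275322 frames

Target frames = source frames × (target rate / source rate) = 229435 × (30)/(25) = 229435 × 6/5 = 275322.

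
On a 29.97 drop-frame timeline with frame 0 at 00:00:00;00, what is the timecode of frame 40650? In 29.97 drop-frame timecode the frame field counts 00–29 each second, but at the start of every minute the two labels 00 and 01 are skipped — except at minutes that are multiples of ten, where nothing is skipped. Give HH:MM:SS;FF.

Ten DF minutes hold 17982 frames, so frame 40650 lies in block 2 (frames 35964–53945) with 4686 frames into that block.
The block's first minute is 1800 frames and the rest 1798 each; 4686 frames reaches minute 2, so 2 × 18 + 2 × 2 = 40 labels have been skipped so far.
Adding those back, label number 40650 + 40 = 40690 at 30 labels/s is 1356 s + 10 f = 0 h 22 min 36 s frame 10, i.e. 00:22:36;10.

00:22:36;10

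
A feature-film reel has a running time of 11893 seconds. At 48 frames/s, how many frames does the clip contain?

Frames = 11893 × 48 = 570864.

570864 frames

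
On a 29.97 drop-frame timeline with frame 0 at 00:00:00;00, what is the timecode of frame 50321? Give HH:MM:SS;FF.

Each 10-minute DF block holds 10 × 60 × 30 − 9 × 2 = 17982 frames. 50321 ÷ 17982 → 2 full blocks, remainder 14357.
Within the partial block the first minute is 1800 frames and each further minute 1798, so 7 further minute boundaries passed. Total skipped labels = 18 × 2 + 2 × 7 = 50.
Non-drop label index = 50321 + 50 = 50371; at 30 labels/s that is 00:27:59:01, i.e. DF 00:27:59;01.

00:27:59;01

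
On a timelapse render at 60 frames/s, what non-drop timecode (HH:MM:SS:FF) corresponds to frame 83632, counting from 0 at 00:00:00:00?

00:23:13:52

83632 ÷ 60 = 1393 full seconds, remainder 52 frames.
1393 s = 0 h 23 min 13 s.
Timecode: 00:23:13:52.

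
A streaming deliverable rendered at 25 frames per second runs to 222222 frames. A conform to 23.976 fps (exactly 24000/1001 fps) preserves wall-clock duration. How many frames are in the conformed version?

213120 frames

Target frames = source frames × (target rate / source rate) = 222222 × (24000/1001)/(25) = 222222 × 960/1001 = 213120.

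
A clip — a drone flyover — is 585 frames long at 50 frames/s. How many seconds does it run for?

Running time = 585 / (50) = 11.7 s.

11.7 seconds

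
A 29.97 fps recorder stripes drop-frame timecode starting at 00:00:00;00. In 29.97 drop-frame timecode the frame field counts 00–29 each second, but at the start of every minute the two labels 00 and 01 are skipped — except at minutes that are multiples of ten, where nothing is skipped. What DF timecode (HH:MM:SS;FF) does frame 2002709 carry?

Ten DF minutes hold 17982 frames, so frame 2002709 lies in block 111 (frames 1996002–2013983) with 6707 frames into that block.
The block's first minute is 1800 frames and the rest 1798 each; 6707 frames reaches minute 3, so 111 × 18 + 3 × 2 = 2004 labels have been skipped so far.
Adding those back, label number 2002709 + 2004 = 2004713 at 30 labels/s is 66823 s + 23 f = 18 h 33 min 43 s frame 23, i.e. 18:33:43;23.

18:33:43;23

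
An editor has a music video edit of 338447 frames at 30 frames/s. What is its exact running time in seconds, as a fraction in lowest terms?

338447/30 seconds

Running time = 338447 ÷ (30) = 338447 × 1/30 = 338447/30 s.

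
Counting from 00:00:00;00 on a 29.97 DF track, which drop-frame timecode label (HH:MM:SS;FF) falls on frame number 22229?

Ten DF minutes hold 17982 frames, so frame 22229 lies in block 1 (frames 17982–35963) with 4247 frames into that block.
The block's first minute is 1800 frames and the rest 1798 each; 4247 frames reaches minute 2, so 1 × 18 + 2 × 2 = 22 labels have been skipped so far.
Adding those back, label number 22229 + 22 = 22251 at 30 labels/s is 741 s + 21 f = 0 h 12 min 21 s frame 21, i.e. 00:12:21;21.

00:12:21;21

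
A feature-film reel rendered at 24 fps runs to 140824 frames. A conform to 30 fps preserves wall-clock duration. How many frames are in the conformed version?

Target frames = source frames × (target rate / source rate) = 140824 × (30)/(24) = 140824 × 5/4 = 176030.

176030 frames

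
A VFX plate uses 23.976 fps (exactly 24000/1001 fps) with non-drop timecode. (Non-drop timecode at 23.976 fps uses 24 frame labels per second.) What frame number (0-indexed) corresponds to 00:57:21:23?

Total seconds to the label: (0 × 3600 + 57 × 60 + 21) = 3441.
Frame index = 3441 × 24 + 23 = 82607.

82607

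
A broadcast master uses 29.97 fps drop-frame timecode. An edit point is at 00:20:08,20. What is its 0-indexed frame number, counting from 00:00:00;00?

36224

Complete 10-minute blocks: 2, each 17982 frames → 35964.
Remaining 0 whole minutes in the current block: 0 frames.
Within the current minute: 8 × 30 + 20 = 260. Total = 35964 + 0 + 260 = 36224.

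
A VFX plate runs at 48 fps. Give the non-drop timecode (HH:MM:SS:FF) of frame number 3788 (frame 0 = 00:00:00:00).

3788 ÷ 48 = 78 full seconds, remainder 44 frames.
78 s = 0 h 1 min 18 s.
Timecode: 00:01:18:44.

00:01:18:44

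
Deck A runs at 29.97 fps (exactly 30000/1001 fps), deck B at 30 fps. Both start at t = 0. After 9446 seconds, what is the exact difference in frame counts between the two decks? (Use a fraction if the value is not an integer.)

283380/1001 frames

A emits 30000/1001 × 9446 = 283380000/1001 frames; B emits 30 × 9446 = 283380.
Difference = 283380/1001 frames (≈ 283.0969); B is ahead of A.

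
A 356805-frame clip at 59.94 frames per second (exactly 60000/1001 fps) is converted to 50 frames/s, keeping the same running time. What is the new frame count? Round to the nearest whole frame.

297635 frames

Frames at target rate = 356805 × (50) / (60000/1001) = 23810787/80 ≈ 297634.838.
Nearest whole frame: 297635.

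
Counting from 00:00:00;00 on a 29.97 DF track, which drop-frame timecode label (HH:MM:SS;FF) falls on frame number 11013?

00:06:07;15

Ten DF minutes hold 17982 frames, so frame 11013 lies in block 0 (frames 0–17981) with 11013 frames into that block.
The block's first minute is 1800 frames and the rest 1798 each; 11013 frames reaches minute 6, so 0 × 18 + 6 × 2 = 12 labels have been skipped so far.
Adding those back, label number 11013 + 12 = 11025 at 30 labels/s is 367 s + 15 f = 0 h 6 min 7 s frame 15, i.e. 00:06:07;15.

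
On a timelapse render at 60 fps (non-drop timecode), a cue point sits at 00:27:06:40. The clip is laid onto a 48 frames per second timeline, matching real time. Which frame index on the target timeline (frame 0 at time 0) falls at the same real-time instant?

Source frame index: (0×3600 + 27×60 + 6) × 60 + 40 = 97600.
Real time: 97600 / (60) = 4880/3 s.
Target frame: (4880/3) × (48) = 78080.

frame 78080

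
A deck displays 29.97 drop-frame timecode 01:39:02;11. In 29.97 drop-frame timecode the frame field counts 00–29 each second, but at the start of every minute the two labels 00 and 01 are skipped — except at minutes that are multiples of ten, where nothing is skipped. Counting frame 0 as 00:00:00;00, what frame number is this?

As if non-drop at 30 labels/s: (1 × 3600 + 39 × 60 + 2) × 30 + 11 = 178271.
Minute boundaries passed: 99; those not divisible by 10: 99 − 9 = 90; dropped labels = 2 × 90 = 180.
Actual frame index = 178271 − 180 = 178091.

178091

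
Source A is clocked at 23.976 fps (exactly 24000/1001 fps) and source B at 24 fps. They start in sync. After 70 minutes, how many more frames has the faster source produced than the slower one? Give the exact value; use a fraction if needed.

70 min = 4200 s.
A emits 24000/1001 × 4200 = 14400000/143 frames; B emits 24 × 4200 = 100800.
Difference = 14400/143 frames (≈ 100.6993); B is ahead of A.

14400/143 frames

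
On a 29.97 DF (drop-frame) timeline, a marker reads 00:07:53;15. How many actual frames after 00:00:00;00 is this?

Complete 10-minute blocks: 0, each 17982 frames → 0.
Remaining 7 whole minutes in the current block: 1800 + 6 × 1798 = 12588 frames.
Within the current minute: 53 × 30 + 15 − 2 = 1603 (labels ;00/;01 skipped at this minute). Total = 0 + 12588 + 1603 = 14191.

14191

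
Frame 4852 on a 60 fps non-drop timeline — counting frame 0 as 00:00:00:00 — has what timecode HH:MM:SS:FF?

00:01:20:52

4852 ÷ 60 = 80 full seconds, remainder 52 frames.
80 s = 0 h 1 min 20 s.
Timecode: 00:01:20:52.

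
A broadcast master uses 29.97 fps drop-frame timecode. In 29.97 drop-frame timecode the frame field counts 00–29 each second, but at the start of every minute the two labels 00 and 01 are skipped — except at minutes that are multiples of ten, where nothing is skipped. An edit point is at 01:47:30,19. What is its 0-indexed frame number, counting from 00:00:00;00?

Complete 10-minute blocks: 10, each 17982 frames → 179820.
Remaining 7 whole minutes in the current block: 1800 + 6 × 1798 = 12588 frames.
Within the current minute: 30 × 30 + 19 − 2 = 917 (labels ;00/;01 skipped at this minute). Total = 179820 + 12588 + 917 = 193325.

193325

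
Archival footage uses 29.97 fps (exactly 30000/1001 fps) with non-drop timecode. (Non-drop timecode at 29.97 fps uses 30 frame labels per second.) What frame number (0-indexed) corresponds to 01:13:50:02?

Total seconds to the label: (1 × 3600 + 13 × 60 + 50) = 4430.
Frame index = 4430 × 30 + 2 = 132902.

132902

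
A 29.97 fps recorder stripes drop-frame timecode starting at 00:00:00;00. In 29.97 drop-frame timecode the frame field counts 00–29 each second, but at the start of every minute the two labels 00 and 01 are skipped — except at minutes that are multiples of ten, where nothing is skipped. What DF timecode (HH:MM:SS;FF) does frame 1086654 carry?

10:04:18;02

Each 10-minute DF block holds 10 × 60 × 30 − 9 × 2 = 17982 frames. 1086654 ÷ 17982 → 60 full blocks, remainder 7734.
Within the partial block the first minute is 1800 frames and each further minute 1798, so 4 further minute boundaries passed. Total skipped labels = 18 × 60 + 2 × 4 = 1088.
Non-drop label index = 1086654 + 1088 = 1087742; at 30 labels/s that is 10:04:18:02, i.e. DF 10:04:18;02.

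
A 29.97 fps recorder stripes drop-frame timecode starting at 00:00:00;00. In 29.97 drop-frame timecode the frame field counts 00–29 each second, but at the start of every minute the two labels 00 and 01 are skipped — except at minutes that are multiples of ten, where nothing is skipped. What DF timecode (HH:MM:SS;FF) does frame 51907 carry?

Each 10-minute DF block holds 10 × 60 × 30 − 9 × 2 = 17982 frames. 51907 ÷ 17982 → 2 full blocks, remainder 15943.
Within the partial block the first minute is 1800 frames and each further minute 1798, so 8 further minute boundaries passed. Total skipped labels = 18 × 2 + 2 × 8 = 52.
Non-drop label index = 51907 + 52 = 51959; at 30 labels/s that is 00:28:51:29, i.e. DF 00:28:51;29.

00:28:51;29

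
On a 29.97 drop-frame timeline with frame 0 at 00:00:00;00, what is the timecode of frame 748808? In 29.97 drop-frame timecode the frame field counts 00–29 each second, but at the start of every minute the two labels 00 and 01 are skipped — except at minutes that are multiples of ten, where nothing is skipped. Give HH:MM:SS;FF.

Ten DF minutes hold 17982 frames, so frame 748808 lies in block 41 (frames 737262–755243) with 11546 frames into that block.
The block's first minute is 1800 frames and the rest 1798 each; 11546 frames reaches minute 6, so 41 × 18 + 6 × 2 = 750 labels have been skipped so far.
Adding those back, label number 748808 + 750 = 749558 at 30 labels/s is 24985 s + 8 f = 6 h 56 min 25 s frame 8, i.e. 06:56:25;08.

06:56:25;08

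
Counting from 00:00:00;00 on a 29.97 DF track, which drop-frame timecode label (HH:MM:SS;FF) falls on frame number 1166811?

Each 10-minute DF block holds 10 × 60 × 30 − 9 × 2 = 17982 frames. 1166811 ÷ 17982 → 64 full blocks, remainder 15963.
Within the partial block the first minute is 1800 frames and each further minute 1798, so 8 further minute boundaries passed. Total skipped labels = 18 × 64 + 2 × 8 = 1168.
Non-drop label index = 1166811 + 1168 = 1167979; at 30 labels/s that is 10:48:52:19, i.e. DF 10:48:52;19.

10:48:52;19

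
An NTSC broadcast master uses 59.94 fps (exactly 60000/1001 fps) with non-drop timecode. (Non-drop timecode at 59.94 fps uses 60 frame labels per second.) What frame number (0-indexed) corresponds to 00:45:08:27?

frame 162507

Total seconds to the label: (0 × 3600 + 45 × 60 + 8) = 2708.
Frame index = 2708 × 60 + 27 = 162507.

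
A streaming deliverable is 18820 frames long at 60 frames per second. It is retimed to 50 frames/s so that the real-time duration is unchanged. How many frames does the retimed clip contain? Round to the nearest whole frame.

Frames at target rate = 18820 × (50) / (60) = 47050/3 ≈ 15683.333.
Nearest whole frame: 15683.

15683 frames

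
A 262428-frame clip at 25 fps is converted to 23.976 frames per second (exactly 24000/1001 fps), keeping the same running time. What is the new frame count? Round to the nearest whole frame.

Frames at target rate = 262428 × (24000/1001) / (25) = 251930880/1001 ≈ 251679.201.
Nearest whole frame: 251679.

251679 frames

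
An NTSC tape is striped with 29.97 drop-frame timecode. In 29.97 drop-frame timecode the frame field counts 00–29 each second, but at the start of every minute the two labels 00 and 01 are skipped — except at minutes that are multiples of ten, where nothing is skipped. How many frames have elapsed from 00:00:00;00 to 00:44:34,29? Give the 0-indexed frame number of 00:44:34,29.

Complete 10-minute blocks: 4, each 17982 frames → 71928.
Remaining 4 whole minutes in the current block: 1800 + 3 × 1798 = 7194 frames.
Within the current minute: 34 × 30 + 29 − 2 = 1047 (labels ;00/;01 skipped at this minute). Total = 71928 + 7194 + 1047 = 80169.

80169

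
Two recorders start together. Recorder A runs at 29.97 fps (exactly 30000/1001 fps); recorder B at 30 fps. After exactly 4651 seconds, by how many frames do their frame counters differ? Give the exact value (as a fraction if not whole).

A emits 30000/1001 × 4651 = 139530000/1001 frames; B emits 30 × 4651 = 139530.
Difference = 139530/1001 frames (≈ 139.3906); B is ahead of A.

139530/1001 frames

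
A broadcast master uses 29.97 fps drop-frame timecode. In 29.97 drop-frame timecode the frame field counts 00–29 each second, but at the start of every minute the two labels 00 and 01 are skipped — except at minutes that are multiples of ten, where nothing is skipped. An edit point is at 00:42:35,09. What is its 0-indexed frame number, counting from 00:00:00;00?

As if non-drop at 30 labels/s: (0 × 3600 + 42 × 60 + 35) × 30 + 9 = 76659.
Minute boundaries passed: 42; those not divisible by 10: 42 − 4 = 38; dropped labels = 2 × 38 = 76.
Actual frame index = 76659 − 76 = 76583.

76583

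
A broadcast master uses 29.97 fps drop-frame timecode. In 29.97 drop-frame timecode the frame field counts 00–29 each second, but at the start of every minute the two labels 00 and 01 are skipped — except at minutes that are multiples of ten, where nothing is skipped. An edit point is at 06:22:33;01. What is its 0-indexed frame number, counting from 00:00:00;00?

687903

Complete 10-minute blocks: 38, each 17982 frames → 683316.
Remaining 2 whole minutes in the current block: 1800 + 1 × 1798 = 3598 frames.
Within the current minute: 33 × 30 + 1 − 2 = 989 (labels ;00/;01 skipped at this minute). Total = 683316 + 3598 + 989 = 687903.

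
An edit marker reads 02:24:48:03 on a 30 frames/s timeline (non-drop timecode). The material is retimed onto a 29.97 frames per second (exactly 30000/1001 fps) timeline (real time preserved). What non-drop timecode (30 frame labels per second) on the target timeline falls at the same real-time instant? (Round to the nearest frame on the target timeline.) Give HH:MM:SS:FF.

Source frame index: (2×3600 + 24×60 + 48) × 30 + 3 = 260643.
Real time: 260643 / (30) = 86881/10 s.
Target frame: (86881/10) × (30000/1001) = 260643000/1001 ≈ 260382.617 → 260383.
At 30 labels/s: frame 260383 → 02:24:39:13.

02:24:39:13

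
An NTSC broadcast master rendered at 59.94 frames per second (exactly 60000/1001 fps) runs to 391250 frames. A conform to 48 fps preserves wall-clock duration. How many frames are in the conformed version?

313313 frames

Target frames = source frames × (target rate / source rate) = 391250 × (48)/(60000/1001) = 391250 × 1001/1250 = 313313.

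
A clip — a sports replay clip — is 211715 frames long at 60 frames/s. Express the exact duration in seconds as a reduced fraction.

42343/12 seconds

Running time = 211715 ÷ (60) = 211715 × 1/60 = 42343/12 s.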